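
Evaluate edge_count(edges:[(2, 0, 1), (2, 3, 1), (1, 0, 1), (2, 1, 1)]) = 4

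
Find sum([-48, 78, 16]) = (-48) + 78 + 16
= 46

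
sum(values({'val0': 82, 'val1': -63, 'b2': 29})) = 48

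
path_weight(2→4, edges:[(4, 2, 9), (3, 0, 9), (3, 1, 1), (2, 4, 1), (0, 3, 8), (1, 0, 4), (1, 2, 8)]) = 1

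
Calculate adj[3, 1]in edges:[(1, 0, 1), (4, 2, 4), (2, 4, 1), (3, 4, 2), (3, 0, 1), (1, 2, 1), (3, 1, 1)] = 1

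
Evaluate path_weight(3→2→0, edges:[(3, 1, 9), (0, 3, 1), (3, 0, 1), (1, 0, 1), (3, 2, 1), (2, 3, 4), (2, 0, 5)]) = 6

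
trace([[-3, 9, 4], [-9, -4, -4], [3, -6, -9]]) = -16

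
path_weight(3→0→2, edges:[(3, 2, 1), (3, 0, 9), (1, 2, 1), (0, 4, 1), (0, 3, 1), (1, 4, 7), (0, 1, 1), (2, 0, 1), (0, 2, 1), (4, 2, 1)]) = w(3→0)=9 + w(0→2)=1
= 10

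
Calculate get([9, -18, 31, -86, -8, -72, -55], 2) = 31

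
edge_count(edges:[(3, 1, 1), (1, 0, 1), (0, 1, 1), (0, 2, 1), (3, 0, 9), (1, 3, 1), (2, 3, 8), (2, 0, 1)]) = 8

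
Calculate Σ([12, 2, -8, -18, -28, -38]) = -78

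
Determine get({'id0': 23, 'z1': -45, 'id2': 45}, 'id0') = 23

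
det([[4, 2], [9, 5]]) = (4)*(5) - (2)*(9)
= 2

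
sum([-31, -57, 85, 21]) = 18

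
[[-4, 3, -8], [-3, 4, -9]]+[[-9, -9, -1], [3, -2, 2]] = [[-13, -6, -9], [0, 2, -7]]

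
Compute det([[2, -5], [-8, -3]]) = (2)*(-3) - (-5)*(-8)
= -46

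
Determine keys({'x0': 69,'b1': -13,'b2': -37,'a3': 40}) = ['x0', 'b1', 'b2', 'a3']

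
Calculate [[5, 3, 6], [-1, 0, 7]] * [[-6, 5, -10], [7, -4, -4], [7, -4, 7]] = [[33, -11, -20], [55, -33, 59]]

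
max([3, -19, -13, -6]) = 3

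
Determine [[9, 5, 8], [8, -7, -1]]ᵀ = [[9, 8], [5, -7], [8, -1]]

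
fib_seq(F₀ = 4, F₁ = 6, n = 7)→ [4, 6, 10, 16, 26, 42, 68]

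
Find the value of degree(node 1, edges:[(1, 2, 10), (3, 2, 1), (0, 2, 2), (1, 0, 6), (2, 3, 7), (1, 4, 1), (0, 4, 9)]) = incident: (1,2), (1,0), (1,4)
= 3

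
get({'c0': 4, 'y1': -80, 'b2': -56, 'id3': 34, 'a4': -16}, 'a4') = -16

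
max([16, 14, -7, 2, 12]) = 16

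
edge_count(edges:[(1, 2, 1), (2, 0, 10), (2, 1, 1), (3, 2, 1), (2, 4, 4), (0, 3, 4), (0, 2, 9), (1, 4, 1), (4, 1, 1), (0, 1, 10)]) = 10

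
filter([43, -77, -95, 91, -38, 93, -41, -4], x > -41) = keep x where x > -41: 43✓, -77✗, -95✗, 91✓, -38✓, 93✓, -41✗, -4✓
= [43, 91, -38, 93, -4]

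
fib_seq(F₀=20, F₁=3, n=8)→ [20, 3, 23, 26, 49, 75, 124, 199]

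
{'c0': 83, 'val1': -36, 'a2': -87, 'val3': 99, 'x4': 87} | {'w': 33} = {'c0': 83, 'val1': -36, 'a2': -87, 'val3': 99, 'x4': 87, 'w': 33}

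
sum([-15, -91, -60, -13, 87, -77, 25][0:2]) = -106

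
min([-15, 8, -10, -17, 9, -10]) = -17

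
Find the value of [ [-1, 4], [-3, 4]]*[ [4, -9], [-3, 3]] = C[0][0] = (-1)*(4) + (4)*(-3) = -16
C[0][1] = (-1)*(-9) + (4)*(3) = 21
C[1][0] = (-3)*(4) + (4)*(-3) = -24
C[1][1] = (-3)*(-9) + (4)*(3) = 39
= [[-16, 21], [-24, 39]]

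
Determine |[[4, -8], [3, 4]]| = 40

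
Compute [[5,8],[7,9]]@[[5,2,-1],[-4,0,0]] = C[0][0] = (5)*(5) + (8)*(-4) = -7
C[0][1] = (5)*(2) + (8)*(0) = 10
C[0][2] = (5)*(-1) + (8)*(0) = -5
C[1][0] = (7)*(5) + (9)*(-4) = -1
C[1][1] = (7)*(2) + (9)*(0) = 14
C[1][2] = (7)*(-1) + (9)*(0) = -7
= [[-7, 10, -5], [-1, 14, -7]]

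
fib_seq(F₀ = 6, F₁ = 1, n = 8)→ [6, 1, 7, 8, 15, 23, 38, 61]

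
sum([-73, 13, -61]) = (-73) + 13 + (-61)
= -121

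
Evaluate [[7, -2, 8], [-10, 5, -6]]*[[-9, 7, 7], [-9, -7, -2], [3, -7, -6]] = C[0][0] = (7)*(-9) + (-2)*(-9) + (8)*(3) = -21
C[0][1] = (7)*(7) + (-2)*(-7) + (8)*(-7) = 7
C[0][2] = (7)*(7) + (-2)*(-2) + (8)*(-6) = 5
C[1][0] = (-10)*(-9) + (5)*(-9) + (-6)*(3) = 27
C[1][1] = (-10)*(7) + (5)*(-7) + (-6)*(-7) = -63
C[1][2] = (-10)*(7) + (5)*(-2) + (-6)*(-6) = -44
= [[-21, 7, 5], [27, -63, -44]]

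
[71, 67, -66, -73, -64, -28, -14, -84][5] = -28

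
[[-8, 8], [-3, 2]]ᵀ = [[-8, -3], [8, 2]]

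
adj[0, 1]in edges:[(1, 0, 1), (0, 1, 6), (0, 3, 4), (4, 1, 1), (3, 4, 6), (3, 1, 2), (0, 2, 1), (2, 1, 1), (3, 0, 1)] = 6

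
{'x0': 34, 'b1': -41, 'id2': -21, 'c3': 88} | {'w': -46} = {'x0': 34, 'b1': -41, 'id2': -21, 'c3': 88, 'w': -46}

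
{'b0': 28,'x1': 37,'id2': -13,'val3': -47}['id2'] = -13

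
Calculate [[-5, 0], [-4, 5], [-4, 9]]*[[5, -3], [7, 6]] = [[-25, 15], [15, 42], [43, 66]]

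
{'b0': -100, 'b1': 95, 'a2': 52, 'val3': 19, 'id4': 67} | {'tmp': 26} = {'b0': -100, 'b1': 95, 'a2': 52, 'val3': 19, 'id4': 67, 'tmp': 26}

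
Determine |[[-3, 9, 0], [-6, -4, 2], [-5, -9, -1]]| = (1)*(-3)*det([[-4, 2], [-9, -1]]) + (-1)*(9)*det([[-6, 2], [-5, -1]]) + (1)*(0)*det([[-6, -4], [-5, -9]])
= -66 + -144 + 0
= -210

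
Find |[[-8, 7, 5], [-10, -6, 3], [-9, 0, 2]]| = (1)*(-8)*det([[-6, 3], [0, 2]]) + (-1)*(7)*det([[-10, 3], [-9, 2]]) + (1)*(5)*det([[-10, -6], [-9, 0]])
= 96 + -49 + -270
= -223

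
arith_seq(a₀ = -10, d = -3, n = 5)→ [-10, -13, -16, -19, -22]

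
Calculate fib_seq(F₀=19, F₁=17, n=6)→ F_2 = F_1 + F_0 = 36
F_3 = F_2 + F_1 = 53
F_4 = F_3 + F_2 = 89
...
= [19, 17, 36, 53, 89, 142]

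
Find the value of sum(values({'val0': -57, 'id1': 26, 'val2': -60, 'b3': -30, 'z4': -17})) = (-57) + 26 + (-60) + (-30) + (-17)
= -138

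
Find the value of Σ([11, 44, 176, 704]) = 935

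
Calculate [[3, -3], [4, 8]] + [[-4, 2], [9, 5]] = [[-1, -1], [13, 13]]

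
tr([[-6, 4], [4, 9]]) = 3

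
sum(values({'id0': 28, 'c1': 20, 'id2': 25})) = 28 + 20 + 25
= 73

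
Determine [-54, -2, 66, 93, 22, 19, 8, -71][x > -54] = keep x where x > -54: -54✗, -2✓, 66✓, 93✓, 22✓, 19✓, 8✓, -71✗
= [-2, 66, 93, 22, 19, 8]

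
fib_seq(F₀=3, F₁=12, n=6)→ F_2 = F_1 + F_0 = 15
F_3 = F_2 + F_1 = 27
F_4 = F_3 + F_2 = 42
...
= [3, 12, 15, 27, 42, 69]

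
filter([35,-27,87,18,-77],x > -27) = [35, 87, 18]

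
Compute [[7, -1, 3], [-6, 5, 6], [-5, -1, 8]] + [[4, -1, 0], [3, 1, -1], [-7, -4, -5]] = [[11, -2, 3], [-3, 6, 5], [-12, -5, 3]]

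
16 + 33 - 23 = 26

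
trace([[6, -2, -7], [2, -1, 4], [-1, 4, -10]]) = -5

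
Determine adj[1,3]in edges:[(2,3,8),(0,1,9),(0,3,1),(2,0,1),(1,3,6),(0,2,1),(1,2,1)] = 6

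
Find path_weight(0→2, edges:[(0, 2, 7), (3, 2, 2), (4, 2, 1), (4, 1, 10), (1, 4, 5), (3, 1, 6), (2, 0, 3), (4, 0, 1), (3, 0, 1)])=7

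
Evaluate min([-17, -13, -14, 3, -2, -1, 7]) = -17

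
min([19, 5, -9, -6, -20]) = -20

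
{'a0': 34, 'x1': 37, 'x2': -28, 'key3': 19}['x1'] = 37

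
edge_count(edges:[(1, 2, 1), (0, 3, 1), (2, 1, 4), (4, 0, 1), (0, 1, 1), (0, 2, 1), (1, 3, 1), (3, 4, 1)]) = 8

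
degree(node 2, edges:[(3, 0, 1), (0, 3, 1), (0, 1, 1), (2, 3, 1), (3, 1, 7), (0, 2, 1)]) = incident: (2,3), (0,2)
= 2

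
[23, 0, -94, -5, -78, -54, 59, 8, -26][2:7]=[-94, -5, -78, -54, 59]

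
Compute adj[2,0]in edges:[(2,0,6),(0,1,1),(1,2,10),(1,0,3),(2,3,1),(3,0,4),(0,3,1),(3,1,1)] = 6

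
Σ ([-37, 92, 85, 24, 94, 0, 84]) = 342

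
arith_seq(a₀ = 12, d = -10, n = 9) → a_0 = 12 + 0*-10 = 12
a_1 = 12 + 1*-10 = 2
a_2 = 12 + 2*-10 = -8
...
= [12, 2, -8, -18, -28, -38, -48, -58, -68]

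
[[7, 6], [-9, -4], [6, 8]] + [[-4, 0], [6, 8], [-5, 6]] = [[3, 6], [-3, 4], [1, 14]]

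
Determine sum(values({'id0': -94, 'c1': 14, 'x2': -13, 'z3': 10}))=-83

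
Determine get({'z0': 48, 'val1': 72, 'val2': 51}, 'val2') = 51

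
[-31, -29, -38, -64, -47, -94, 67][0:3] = [-31, -29, -38]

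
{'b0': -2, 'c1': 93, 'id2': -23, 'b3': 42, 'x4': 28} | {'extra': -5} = {'b0': -2, 'c1': 93, 'id2': -23, 'b3': 42, 'x4': 28, 'extra': -5}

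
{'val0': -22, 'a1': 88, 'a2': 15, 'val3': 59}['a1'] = 88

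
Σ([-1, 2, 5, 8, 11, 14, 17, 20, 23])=(-1) + 2 + 5 + 8 + 11 + 14 + 17 + 20 + 23
= 99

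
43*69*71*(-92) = -19380444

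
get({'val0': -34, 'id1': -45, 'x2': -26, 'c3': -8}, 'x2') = -26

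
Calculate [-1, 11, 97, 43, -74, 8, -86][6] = -86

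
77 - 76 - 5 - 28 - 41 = -73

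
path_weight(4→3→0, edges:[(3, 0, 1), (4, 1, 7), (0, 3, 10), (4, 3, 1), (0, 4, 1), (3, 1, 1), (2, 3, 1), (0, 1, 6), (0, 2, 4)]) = w(4→3)=1 + w(3→0)=1
= 2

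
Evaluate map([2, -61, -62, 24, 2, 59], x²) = [4, 3721, 3844, 576, 4, 3481]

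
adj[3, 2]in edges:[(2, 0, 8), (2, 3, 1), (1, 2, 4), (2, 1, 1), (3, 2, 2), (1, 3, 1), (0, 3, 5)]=2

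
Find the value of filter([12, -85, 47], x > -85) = [12, 47]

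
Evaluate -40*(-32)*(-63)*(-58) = 4677120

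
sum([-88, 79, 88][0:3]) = 79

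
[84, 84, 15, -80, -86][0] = 84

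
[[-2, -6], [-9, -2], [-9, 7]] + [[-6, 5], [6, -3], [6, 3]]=[[-8, -1], [-3, -5], [-3, 10]]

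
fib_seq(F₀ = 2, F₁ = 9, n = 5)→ [2, 9, 11, 20, 31]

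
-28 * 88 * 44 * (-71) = 7697536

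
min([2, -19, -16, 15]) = -19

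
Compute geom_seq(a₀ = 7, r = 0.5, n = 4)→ [7.0, 3.5, 1.75, 0.875]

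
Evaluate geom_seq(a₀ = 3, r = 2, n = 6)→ a_0 = 3*2^0 = 3
a_1 = 3*2^1 = 6
a_2 = 3*2^2 = 12
...
= [3, 6, 12, 24, 48, 96]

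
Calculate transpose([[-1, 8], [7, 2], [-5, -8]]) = [[-1, 7, -5], [8, 2, -8]]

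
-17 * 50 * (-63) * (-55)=-2945250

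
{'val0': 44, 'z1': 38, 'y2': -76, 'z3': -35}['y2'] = -76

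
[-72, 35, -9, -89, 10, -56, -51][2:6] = [-9, -89, 10, -56]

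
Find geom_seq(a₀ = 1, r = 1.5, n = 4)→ [1.0, 1.5, 2.25, 3.375]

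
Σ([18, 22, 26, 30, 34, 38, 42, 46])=256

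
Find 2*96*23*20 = 88320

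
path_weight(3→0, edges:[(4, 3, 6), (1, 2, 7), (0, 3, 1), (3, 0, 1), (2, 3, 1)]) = 1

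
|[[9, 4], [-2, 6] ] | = (9)*(6) - (4)*(-2)
= 62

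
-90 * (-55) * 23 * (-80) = -9108000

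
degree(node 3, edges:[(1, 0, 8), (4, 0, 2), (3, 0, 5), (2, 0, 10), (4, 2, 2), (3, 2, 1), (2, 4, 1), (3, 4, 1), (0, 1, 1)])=incident: (3,0), (3,2), (3,4)
= 3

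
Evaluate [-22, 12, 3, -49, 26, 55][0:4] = [-22, 12, 3, -49]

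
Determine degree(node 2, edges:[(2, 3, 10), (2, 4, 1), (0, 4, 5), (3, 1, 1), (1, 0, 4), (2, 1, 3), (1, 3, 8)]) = 3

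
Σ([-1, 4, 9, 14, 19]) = 45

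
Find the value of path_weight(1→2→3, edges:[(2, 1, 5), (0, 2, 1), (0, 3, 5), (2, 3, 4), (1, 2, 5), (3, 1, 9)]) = 9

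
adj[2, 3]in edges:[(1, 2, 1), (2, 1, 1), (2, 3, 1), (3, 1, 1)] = 1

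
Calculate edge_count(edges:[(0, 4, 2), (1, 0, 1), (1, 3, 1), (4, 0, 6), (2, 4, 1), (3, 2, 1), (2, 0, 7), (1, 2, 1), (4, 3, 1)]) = 9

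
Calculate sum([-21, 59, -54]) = -16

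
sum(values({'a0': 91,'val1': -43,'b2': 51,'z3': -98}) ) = 91 + (-43) + 51 + (-98)
= 1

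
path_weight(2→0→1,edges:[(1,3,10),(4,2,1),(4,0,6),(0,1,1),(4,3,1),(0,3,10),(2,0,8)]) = 9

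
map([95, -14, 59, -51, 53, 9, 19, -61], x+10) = 95+10=105, -14+10=-4, 59+10=69, -51+10=-41, 53+10=63, 9+10=19, 19+10=29, -61+10=-51
= [105, -4, 69, -41, 63, 19, 29, -51]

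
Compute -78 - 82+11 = -149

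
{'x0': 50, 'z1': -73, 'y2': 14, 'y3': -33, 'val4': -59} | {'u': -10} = {'x0': 50, 'z1': -73, 'y2': 14, 'y3': -33, 'val4': -59, 'u': -10}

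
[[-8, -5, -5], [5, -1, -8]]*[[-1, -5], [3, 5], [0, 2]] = C[0][0] = (-8)*(-1) + (-5)*(3) + (-5)*(0) = -7
C[0][1] = (-8)*(-5) + (-5)*(5) + (-5)*(2) = 5
C[1][0] = (5)*(-1) + (-1)*(3) + (-8)*(0) = -8
C[1][1] = (5)*(-5) + (-1)*(5) + (-8)*(2) = -46
= [[-7, 5], [-8, -46]]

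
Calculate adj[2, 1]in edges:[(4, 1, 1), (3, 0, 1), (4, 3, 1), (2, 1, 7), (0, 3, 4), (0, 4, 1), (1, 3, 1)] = 7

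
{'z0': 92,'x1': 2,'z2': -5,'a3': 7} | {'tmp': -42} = {'z0': 92, 'x1': 2, 'z2': -5, 'a3': 7, 'tmp': -42}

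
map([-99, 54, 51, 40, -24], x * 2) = [-198, 108, 102, 80, -48]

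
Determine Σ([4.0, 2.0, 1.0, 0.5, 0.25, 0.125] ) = 4.0 + 2.0 + 1.0 + 0.5 + 0.25 + 0.125
= 7.875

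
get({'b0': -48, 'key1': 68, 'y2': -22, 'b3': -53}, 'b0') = -48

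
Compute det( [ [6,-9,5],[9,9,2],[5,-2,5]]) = 294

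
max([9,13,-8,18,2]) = 18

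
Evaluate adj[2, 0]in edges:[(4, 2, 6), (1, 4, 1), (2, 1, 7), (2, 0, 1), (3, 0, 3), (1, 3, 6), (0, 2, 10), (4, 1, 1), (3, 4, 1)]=1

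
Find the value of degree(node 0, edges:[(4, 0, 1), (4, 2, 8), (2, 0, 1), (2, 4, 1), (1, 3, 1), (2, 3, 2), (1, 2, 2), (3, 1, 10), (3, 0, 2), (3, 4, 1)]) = 3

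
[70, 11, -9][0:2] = [70, 11]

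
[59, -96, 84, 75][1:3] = [-96, 84]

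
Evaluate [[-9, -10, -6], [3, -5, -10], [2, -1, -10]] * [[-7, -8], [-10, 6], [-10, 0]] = [[223, 12], [129, -54], [96, -22]]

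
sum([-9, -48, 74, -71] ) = (-9) + (-48) + 74 + (-71)
= -54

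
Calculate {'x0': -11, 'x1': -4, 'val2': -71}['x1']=-4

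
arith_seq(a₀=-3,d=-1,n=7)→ a_0 = -3 + 0*-1 = -3
a_1 = -3 + 1*-1 = -4
a_2 = -3 + 2*-1 = -5
...
= [-3, -4, -5, -6, -7, -8, -9]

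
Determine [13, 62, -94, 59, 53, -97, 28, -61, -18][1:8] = [62, -94, 59, 53, -97, 28, -61]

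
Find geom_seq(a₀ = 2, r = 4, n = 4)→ [2, 8, 32, 128]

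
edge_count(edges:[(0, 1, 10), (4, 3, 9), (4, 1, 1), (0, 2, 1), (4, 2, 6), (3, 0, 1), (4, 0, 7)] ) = 7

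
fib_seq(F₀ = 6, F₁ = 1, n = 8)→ [6, 1, 7, 8, 15, 23, 38, 61]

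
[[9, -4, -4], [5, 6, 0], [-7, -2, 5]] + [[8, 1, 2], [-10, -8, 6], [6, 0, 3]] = [[17, -3, -2], [-5, -2, 6], [-1, -2, 8]]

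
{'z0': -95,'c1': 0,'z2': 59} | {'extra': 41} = {'z0': -95, 'c1': 0, 'z2': 59, 'extra': 41}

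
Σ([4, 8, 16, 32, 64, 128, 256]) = 4 + 8 + 16 + 32 + 64 + 128 + 256
= 508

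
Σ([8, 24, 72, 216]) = 8 + 24 + 72 + 216
= 320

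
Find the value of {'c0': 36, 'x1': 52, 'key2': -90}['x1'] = 52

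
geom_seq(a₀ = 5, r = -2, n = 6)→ a_0 = 5*(-2)^0 = 5
a_1 = 5*(-2)^1 = -10
a_2 = 5*(-2)^2 = 20
...
= [5, -10, 20, -40, 80, -160]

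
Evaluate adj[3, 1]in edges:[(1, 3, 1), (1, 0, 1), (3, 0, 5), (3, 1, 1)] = 1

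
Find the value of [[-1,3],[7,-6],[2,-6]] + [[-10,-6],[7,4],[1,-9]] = [[-11, -3], [14, -2], [3, -15]]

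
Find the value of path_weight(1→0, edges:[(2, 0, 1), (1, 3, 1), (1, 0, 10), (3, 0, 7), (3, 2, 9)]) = w(1→0)=10
= 10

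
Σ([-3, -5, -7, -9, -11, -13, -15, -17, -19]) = -99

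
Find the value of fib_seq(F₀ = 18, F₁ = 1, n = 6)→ [18, 1, 19, 20, 39, 59]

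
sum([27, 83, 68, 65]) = 27 + 83 + 68 + 65
= 243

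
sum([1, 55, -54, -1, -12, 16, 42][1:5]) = -12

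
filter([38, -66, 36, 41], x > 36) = keep x where x > 36: 38✓, -66✗, 36✗, 41✓
= [38, 41]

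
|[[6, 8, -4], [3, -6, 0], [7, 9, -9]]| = 264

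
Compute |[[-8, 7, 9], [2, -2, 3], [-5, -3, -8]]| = -337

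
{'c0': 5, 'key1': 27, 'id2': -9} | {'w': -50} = {'c0': 5, 'key1': 27, 'id2': -9, 'w': -50}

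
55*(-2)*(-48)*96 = 506880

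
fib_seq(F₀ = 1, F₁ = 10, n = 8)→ [1, 10, 11, 21, 32, 53, 85, 138]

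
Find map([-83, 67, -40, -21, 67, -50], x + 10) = [-73, 77, -30, -11, 77, -40]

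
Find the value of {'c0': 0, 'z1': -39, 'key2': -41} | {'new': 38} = {'c0': 0, 'z1': -39, 'key2': -41, 'new': 38}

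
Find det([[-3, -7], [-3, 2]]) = -27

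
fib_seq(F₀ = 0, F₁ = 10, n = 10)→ [0, 10, 10, 20, 30, 50, 80, 130, 210, 340]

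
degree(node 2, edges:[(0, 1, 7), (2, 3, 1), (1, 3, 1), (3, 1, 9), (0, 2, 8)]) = 2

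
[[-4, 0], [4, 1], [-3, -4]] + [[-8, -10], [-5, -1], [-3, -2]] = [[-12, -10], [-1, 0], [-6, -6]]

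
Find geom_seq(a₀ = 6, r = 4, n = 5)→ a_0 = 6*4^0 = 6
a_1 = 6*4^1 = 24
a_2 = 6*4^2 = 96
...
= [6, 24, 96, 384, 1536]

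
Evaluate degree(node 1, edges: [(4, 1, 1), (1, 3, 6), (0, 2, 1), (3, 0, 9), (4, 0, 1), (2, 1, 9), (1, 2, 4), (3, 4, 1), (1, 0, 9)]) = incident: (4,1), (1,3), (2,1), (1,2), (1,0)
= 5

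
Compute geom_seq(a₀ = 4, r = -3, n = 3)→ [4, -12, 36]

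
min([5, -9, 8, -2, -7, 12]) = -9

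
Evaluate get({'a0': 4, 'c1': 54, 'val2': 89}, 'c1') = 54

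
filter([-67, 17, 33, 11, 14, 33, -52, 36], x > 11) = keep x where x > 11: -67✗, 17✓, 33✓, 11✗, 14✓, 33✓, -52✗, 36✓
= [17, 33, 14, 33, 36]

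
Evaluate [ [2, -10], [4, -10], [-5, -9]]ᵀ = [[2, 4, -5], [-10, -10, -9]]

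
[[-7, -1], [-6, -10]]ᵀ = [[-7, -6], [-1, -10]]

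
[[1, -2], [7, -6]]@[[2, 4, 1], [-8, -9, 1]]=C[0][0] = (1)*(2) + (-2)*(-8) = 18
C[0][1] = (1)*(4) + (-2)*(-9) = 22
C[0][2] = (1)*(1) + (-2)*(1) = -1
C[1][0] = (7)*(2) + (-6)*(-8) = 62
C[1][1] = (7)*(4) + (-6)*(-9) = 82
C[1][2] = (7)*(1) + (-6)*(1) = 1
= [[18, 22, -1], [62, 82, 1]]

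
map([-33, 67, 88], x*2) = [-66, 134, 176]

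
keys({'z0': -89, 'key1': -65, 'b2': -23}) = ['z0', 'key1', 'b2']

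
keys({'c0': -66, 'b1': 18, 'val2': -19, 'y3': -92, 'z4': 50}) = ['c0', 'b1', 'val2', 'y3', 'z4']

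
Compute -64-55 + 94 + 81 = 56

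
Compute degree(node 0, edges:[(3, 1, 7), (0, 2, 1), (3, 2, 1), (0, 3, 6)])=incident: (0,2), (0,3)
= 2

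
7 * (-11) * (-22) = 1694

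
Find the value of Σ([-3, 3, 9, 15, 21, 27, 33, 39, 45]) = (-3) + 3 + 9 + 15 + 21 + 27 + 33 + 39 + 45
= 189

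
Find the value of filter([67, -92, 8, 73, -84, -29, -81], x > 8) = [67, 73]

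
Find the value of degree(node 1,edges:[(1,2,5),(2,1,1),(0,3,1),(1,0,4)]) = 3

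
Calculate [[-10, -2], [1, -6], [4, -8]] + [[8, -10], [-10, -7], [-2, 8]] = [[-2, -12], [-9, -13], [2, 0]]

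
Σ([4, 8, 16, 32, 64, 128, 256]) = 508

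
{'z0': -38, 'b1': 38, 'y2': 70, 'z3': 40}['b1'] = 38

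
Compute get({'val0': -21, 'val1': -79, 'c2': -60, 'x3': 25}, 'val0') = -21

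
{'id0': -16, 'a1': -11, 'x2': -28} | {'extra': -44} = {'id0': -16, 'a1': -11, 'x2': -28, 'extra': -44}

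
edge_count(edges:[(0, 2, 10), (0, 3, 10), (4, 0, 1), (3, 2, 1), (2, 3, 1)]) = 5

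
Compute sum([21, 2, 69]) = 92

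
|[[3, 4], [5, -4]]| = -32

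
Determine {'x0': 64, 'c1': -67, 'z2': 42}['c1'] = -67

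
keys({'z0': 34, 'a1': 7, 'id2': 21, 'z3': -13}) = ['z0', 'a1', 'id2', 'z3']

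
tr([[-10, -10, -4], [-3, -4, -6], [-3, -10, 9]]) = -5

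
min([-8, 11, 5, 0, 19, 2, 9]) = -8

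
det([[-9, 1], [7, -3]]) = 20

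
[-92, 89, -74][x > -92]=[89, -74]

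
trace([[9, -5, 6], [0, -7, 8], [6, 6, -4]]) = -2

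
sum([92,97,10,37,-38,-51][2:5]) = 9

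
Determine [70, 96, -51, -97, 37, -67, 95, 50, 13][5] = -67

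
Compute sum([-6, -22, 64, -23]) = (-6) + (-22) + 64 + (-23)
= 13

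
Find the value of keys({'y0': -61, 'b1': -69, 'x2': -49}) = ['y0', 'b1', 'x2']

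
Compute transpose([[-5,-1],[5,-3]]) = [[-5, 5], [-1, -3]]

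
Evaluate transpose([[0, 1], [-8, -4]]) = [[0, -8], [1, -4]]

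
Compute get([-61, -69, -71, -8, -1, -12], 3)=-8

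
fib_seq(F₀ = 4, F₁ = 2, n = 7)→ F_2 = F_1 + F_0 = 6
F_3 = F_2 + F_1 = 8
F_4 = F_3 + F_2 = 14
...
= [4, 2, 6, 8, 14, 22, 36]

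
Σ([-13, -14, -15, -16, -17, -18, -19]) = -112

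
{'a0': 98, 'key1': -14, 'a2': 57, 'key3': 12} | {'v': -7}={'a0': 98, 'key1': -14, 'a2': 57, 'key3': 12, 'v': -7}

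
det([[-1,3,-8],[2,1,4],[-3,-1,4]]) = -76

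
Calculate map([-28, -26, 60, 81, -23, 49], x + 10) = [-18, -16, 70, 91, -13, 59]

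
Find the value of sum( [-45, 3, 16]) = (-45) + 3 + 16
= -26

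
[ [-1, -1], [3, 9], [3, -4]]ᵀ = [[-1, 3, 3], [-1, 9, -4]]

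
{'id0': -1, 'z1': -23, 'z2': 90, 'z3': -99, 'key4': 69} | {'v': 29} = {'id0': -1, 'z1': -23, 'z2': 90, 'z3': -99, 'key4': 69, 'v': 29}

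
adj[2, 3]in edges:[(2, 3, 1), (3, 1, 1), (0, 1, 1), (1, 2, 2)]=1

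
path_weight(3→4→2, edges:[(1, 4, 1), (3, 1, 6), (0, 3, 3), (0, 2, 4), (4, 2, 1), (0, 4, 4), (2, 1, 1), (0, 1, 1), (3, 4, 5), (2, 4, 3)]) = 6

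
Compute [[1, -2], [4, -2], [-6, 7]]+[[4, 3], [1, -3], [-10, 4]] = [[5, 1], [5, -5], [-16, 11]]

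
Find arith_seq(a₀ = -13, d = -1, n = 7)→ [-13, -14, -15, -16, -17, -18, -19]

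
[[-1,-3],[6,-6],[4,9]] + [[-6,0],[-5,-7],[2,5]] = [[-7, -3], [1, -13], [6, 14]]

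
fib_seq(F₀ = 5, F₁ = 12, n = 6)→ [5, 12, 17, 29, 46, 75]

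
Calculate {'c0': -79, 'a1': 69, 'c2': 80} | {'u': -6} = {'c0': -79, 'a1': 69, 'c2': 80, 'u': -6}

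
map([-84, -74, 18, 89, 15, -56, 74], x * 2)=-84*2=-168, -74*2=-148, 18*2=36, 89*2=178, 15*2=30, -56*2=-112, 74*2=148
= [-168, -148, 36, 178, 30, -112, 148]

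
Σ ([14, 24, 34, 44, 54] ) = 14 + 24 + 34 + 44 + 54
= 170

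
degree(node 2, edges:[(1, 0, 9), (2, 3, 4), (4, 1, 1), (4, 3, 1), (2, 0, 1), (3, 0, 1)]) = 2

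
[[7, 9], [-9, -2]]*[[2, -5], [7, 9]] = [[77, 46], [-32, 27]]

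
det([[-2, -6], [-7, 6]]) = -54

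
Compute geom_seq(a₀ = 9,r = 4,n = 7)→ a_0 = 9*4^0 = 9
a_1 = 9*4^1 = 36
a_2 = 9*4^2 = 144
...
= [9, 36, 144, 576, 2304, 9216, 36864]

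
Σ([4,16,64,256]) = 340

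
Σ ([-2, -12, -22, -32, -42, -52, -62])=-224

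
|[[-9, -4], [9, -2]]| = (-9)*(-2) - (-4)*(9)
= 54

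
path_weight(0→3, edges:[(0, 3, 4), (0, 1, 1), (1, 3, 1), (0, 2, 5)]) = 4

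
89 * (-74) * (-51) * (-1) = -335886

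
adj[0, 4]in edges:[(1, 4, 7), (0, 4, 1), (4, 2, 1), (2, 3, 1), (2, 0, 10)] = 1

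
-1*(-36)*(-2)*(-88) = 6336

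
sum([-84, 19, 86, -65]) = (-84) + 19 + 86 + (-65)
= -44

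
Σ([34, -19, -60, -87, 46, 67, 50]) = 34 + (-19) + (-60) + (-87) + 46 + 67 + 50
= 31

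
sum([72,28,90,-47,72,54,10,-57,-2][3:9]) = 30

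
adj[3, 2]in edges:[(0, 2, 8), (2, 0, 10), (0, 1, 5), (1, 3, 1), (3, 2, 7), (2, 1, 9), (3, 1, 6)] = 7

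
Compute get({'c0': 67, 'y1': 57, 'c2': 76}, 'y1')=57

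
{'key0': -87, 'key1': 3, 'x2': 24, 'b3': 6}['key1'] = 3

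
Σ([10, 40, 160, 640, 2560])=10 + 40 + 160 + 640 + 2560
= 3410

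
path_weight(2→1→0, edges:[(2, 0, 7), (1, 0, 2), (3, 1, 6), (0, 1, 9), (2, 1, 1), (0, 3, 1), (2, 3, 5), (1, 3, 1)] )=w(2→1)=1 + w(1→0)=2
= 3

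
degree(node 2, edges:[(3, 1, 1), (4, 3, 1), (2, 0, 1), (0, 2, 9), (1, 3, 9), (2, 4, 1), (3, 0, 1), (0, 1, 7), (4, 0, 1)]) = 3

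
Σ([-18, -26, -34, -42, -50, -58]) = (-18) + (-26) + (-34) + (-42) + (-50) + (-58)
= -228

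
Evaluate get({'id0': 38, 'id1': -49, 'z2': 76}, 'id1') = -49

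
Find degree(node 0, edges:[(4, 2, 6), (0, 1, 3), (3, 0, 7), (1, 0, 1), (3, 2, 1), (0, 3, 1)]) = 4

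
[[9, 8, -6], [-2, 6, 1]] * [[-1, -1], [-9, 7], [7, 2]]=C[0][0] = (9)*(-1) + (8)*(-9) + (-6)*(7) = -123
C[0][1] = (9)*(-1) + (8)*(7) + (-6)*(2) = 35
C[1][0] = (-2)*(-1) + (6)*(-9) + (1)*(7) = -45
C[1][1] = (-2)*(-1) + (6)*(7) + (1)*(2) = 46
= [[-123, 35], [-45, 46]]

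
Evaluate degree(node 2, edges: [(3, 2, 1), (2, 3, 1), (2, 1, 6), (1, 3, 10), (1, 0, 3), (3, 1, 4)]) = 3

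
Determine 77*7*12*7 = 45276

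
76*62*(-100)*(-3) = 1413600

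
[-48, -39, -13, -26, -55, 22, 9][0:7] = [-48, -39, -13, -26, -55, 22, 9]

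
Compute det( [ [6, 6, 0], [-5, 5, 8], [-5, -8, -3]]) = -36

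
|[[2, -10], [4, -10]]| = (2)*(-10) - (-10)*(4)
= 20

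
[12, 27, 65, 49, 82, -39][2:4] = [65, 49]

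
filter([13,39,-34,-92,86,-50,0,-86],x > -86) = keep x where x > -86: 13✓, 39✓, -34✓, -92✗, 86✓, -50✓, 0✓, -86✗
= [13, 39, -34, 86, -50, 0]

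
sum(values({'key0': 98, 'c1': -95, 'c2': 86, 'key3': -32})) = 98 + (-95) + 86 + (-32)
= 57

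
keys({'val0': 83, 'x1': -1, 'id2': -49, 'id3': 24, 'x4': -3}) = ['val0', 'x1', 'id2', 'id3', 'x4']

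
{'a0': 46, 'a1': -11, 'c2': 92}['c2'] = 92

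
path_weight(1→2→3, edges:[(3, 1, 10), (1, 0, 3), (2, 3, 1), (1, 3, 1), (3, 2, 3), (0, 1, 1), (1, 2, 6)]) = 7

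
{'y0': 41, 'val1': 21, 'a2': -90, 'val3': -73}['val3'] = -73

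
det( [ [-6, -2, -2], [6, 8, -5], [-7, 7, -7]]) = -224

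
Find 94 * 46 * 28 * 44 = 5327168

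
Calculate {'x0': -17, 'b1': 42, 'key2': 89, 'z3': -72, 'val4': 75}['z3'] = -72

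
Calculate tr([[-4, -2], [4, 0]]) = diagonal: (-4) + 0
= -4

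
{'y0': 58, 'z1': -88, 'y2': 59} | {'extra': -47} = {'y0': 58, 'z1': -88, 'y2': 59, 'extra': -47}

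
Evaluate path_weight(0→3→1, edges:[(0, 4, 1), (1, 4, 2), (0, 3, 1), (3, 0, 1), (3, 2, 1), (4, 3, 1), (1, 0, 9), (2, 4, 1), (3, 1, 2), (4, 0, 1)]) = w(0→3)=1 + w(3→1)=2
= 3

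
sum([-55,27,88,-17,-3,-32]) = (-55) + 27 + 88 + (-17) + (-3) + (-32)
= 8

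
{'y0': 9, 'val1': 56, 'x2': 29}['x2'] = 29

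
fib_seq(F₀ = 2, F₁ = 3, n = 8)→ F_2 = F_1 + F_0 = 5
F_3 = F_2 + F_1 = 8
F_4 = F_3 + F_2 = 13
...
= [2, 3, 5, 8, 13, 21, 34, 55]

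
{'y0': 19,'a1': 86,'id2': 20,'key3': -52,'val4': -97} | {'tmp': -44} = {'y0': 19, 'a1': 86, 'id2': 20, 'key3': -52, 'val4': -97, 'tmp': -44}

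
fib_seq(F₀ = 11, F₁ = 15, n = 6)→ [11, 15, 26, 41, 67, 108]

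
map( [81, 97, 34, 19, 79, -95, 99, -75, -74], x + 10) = [91, 107, 44, 29, 89, -85, 109, -65, -64]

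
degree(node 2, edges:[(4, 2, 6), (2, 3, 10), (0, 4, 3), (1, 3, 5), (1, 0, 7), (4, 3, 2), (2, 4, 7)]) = 3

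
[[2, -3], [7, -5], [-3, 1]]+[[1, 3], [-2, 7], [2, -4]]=[[3, 0], [5, 2], [-1, -3]]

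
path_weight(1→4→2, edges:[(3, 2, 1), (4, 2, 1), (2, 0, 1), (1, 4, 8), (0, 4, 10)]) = 9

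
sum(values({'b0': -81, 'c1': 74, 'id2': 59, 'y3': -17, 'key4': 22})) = (-81) + 74 + 59 + (-17) + 22
= 57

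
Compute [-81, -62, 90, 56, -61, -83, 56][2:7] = [90, 56, -61, -83, 56]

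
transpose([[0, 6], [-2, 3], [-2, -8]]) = [[0, -2, -2], [6, 3, -8]]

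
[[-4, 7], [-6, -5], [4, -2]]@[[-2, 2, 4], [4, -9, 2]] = C[0][0] = (-4)*(-2) + (7)*(4) = 36
C[0][1] = (-4)*(2) + (7)*(-9) = -71
C[0][2] = (-4)*(4) + (7)*(2) = -2
C[1][0] = (-6)*(-2) + (-5)*(4) = -8
C[1][1] = (-6)*(2) + (-5)*(-9) = 33
C[1][2] = (-6)*(4) + (-5)*(2) = -34
... (3 more cells)
= [[36, -71, -2], [-8, 33, -34], [-16, 26, 12]]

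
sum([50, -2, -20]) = 50 + (-2) + (-20)
= 28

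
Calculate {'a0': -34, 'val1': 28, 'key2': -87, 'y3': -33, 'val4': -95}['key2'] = -87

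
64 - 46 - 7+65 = 76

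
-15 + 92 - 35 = 42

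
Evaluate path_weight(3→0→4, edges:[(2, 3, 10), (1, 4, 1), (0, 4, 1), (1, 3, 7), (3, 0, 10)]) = w(3→0)=10 + w(0→4)=1
= 11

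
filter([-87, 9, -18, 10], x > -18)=keep x where x > -18: -87✗, 9✓, -18✗, 10✓
= [9, 10]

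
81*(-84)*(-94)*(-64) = -40932864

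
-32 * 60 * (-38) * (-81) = -5909760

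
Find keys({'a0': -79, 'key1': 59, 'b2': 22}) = ['a0', 'key1', 'b2']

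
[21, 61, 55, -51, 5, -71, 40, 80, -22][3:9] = [-51, 5, -71, 40, 80, -22]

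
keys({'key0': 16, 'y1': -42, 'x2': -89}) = ['key0', 'y1', 'x2']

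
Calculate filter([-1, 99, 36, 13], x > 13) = [99, 36]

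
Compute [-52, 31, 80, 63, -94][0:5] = [-52, 31, 80, 63, -94]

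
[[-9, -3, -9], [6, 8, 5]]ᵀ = [[-9, 6], [-3, 8], [-9, 5]]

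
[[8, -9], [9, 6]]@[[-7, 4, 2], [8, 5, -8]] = C[0][0] = (8)*(-7) + (-9)*(8) = -128
C[0][1] = (8)*(4) + (-9)*(5) = -13
C[0][2] = (8)*(2) + (-9)*(-8) = 88
C[1][0] = (9)*(-7) + (6)*(8) = -15
C[1][1] = (9)*(4) + (6)*(5) = 66
C[1][2] = (9)*(2) + (6)*(-8) = -30
= [[-128, -13, 88], [-15, 66, -30]]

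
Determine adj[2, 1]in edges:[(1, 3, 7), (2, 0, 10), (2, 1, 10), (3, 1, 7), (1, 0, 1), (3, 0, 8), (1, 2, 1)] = 10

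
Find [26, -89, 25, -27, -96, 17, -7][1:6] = [-89, 25, -27, -96, 17]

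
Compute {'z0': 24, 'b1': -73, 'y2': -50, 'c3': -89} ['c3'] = -89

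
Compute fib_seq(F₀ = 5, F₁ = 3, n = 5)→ [5, 3, 8, 11, 19]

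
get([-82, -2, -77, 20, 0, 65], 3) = 20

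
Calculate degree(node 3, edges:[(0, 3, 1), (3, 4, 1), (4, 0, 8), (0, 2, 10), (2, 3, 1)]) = incident: (0,3), (3,4), (2,3)
= 3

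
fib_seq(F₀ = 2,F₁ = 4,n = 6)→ F_2 = F_1 + F_0 = 6
F_3 = F_2 + F_1 = 10
F_4 = F_3 + F_2 = 16
...
= [2, 4, 6, 10, 16, 26]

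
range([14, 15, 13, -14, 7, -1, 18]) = 32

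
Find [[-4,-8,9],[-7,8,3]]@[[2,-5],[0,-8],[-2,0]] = [[-26, 84], [-20, -29]]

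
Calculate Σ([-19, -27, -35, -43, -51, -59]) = (-19) + (-27) + (-35) + (-43) + (-51) + (-59)
= -234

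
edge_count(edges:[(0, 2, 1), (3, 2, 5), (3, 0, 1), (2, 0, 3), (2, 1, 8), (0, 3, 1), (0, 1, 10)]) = 7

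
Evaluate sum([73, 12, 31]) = 116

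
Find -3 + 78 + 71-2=144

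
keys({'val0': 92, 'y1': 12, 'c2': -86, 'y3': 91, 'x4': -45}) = ['val0', 'y1', 'c2', 'y3', 'x4']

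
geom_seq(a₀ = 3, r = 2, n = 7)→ [3, 6, 12, 24, 48, 96, 192]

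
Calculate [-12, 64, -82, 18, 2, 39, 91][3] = 18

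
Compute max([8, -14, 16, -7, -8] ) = 16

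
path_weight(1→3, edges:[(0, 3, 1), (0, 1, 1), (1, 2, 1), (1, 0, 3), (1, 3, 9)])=9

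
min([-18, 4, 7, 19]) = -18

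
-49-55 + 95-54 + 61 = -2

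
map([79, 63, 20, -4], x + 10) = [89, 73, 30, 6]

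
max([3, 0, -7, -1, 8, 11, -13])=11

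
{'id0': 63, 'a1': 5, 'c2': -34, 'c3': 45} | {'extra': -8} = {'id0': 63, 'a1': 5, 'c2': -34, 'c3': 45, 'extra': -8}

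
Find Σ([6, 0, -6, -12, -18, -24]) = -54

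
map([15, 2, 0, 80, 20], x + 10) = [25, 12, 10, 90, 30]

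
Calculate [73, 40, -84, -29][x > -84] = [73, 40, -29]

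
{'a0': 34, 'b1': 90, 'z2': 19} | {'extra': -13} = {'a0': 34, 'b1': 90, 'z2': 19, 'extra': -13}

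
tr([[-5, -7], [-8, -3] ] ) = diagonal: (-5) + (-3)
= -8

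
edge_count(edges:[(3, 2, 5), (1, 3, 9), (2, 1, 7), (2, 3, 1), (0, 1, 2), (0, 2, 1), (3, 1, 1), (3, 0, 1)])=8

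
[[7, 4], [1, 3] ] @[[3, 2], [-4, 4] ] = [[5, 30], [-9, 14]]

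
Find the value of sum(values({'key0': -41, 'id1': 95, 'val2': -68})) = -14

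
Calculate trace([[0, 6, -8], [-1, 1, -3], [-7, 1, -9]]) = -8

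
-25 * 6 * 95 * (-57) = 812250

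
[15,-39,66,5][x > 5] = [15, 66]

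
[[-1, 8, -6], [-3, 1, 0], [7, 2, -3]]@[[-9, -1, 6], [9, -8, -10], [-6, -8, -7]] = C[0][0] = (-1)*(-9) + (8)*(9) + (-6)*(-6) = 117
C[0][1] = (-1)*(-1) + (8)*(-8) + (-6)*(-8) = -15
C[0][2] = (-1)*(6) + (8)*(-10) + (-6)*(-7) = -44
C[1][0] = (-3)*(-9) + (1)*(9) + (0)*(-6) = 36
C[1][1] = (-3)*(-1) + (1)*(-8) + (0)*(-8) = -5
C[1][2] = (-3)*(6) + (1)*(-10) + (0)*(-7) = -28
... (3 more cells)
= [[117, -15, -44], [36, -5, -28], [-27, 1, 43]]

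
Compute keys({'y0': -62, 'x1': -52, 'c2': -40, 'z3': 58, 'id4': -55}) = ['y0', 'x1', 'c2', 'z3', 'id4']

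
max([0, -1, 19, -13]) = 19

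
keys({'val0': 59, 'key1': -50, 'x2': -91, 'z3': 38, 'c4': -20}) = ['val0', 'key1', 'x2', 'z3', 'c4']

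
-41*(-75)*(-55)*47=-7948875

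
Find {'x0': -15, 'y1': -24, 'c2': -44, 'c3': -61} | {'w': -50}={'x0': -15, 'y1': -24, 'c2': -44, 'c3': -61, 'w': -50}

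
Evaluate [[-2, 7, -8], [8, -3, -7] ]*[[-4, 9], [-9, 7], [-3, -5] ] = C[0][0] = (-2)*(-4) + (7)*(-9) + (-8)*(-3) = -31
C[0][1] = (-2)*(9) + (7)*(7) + (-8)*(-5) = 71
C[1][0] = (8)*(-4) + (-3)*(-9) + (-7)*(-3) = 16
C[1][1] = (8)*(9) + (-3)*(7) + (-7)*(-5) = 86
= [[-31, 71], [16, 86]]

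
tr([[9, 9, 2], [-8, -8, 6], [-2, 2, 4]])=diagonal: 9 + (-8) + 4
= 5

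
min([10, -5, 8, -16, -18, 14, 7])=-18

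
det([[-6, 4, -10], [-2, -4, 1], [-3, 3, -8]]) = (1)*(-6)*det([[-4, 1], [3, -8]]) + (-1)*(4)*det([[-2, 1], [-3, -8]]) + (1)*(-10)*det([[-2, -4], [-3, 3]])
= -174 + -76 + 180
= -70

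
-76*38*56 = -161728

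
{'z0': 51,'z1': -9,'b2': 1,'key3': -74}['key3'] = -74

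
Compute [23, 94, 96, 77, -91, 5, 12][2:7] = [96, 77, -91, 5, 12]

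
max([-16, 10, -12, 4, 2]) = 10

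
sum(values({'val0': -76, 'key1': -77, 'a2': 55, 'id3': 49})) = (-76) + (-77) + 55 + 49
= -49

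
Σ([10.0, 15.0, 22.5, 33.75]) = 81.25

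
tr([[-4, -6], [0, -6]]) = diagonal: (-4) + (-6)
= -10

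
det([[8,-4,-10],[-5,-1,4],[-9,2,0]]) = 270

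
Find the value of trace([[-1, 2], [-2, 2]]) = 1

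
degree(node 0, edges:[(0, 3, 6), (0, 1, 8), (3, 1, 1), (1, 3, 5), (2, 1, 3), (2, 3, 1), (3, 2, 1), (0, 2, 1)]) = 3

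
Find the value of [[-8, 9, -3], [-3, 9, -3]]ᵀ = [[-8, -3], [9, 9], [-3, -3]]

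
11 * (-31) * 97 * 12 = -396924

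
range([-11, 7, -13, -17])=24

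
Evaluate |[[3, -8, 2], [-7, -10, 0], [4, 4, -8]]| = (1)*(3)*det([[-10, 0], [4, -8]]) + (-1)*(-8)*det([[-7, 0], [4, -8]]) + (1)*(2)*det([[-7, -10], [4, 4]])
= 240 + 448 + 24
= 712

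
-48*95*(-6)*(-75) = -2052000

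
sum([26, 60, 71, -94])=26 + 60 + 71 + (-94)
= 63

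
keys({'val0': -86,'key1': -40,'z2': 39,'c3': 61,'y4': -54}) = ['val0', 'key1', 'z2', 'c3', 'y4']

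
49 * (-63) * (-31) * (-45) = -4306365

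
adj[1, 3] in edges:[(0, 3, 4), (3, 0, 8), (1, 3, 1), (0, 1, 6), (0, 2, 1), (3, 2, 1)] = 1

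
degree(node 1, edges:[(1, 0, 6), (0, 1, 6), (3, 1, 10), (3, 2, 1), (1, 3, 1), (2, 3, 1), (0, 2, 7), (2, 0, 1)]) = 4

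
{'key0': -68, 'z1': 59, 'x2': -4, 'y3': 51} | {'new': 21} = {'key0': -68, 'z1': 59, 'x2': -4, 'y3': 51, 'new': 21}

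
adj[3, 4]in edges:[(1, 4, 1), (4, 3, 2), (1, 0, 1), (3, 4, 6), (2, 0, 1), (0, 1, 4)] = 6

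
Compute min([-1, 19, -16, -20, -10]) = -20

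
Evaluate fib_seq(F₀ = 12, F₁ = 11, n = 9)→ F_2 = F_1 + F_0 = 23
F_3 = F_2 + F_1 = 34
F_4 = F_3 + F_2 = 57
...
= [12, 11, 23, 34, 57, 91, 148, 239, 387]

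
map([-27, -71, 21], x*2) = -27*2=-54, -71*2=-142, 21*2=42
= [-54, -142, 42]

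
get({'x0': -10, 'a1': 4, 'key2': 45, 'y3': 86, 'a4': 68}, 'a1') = 4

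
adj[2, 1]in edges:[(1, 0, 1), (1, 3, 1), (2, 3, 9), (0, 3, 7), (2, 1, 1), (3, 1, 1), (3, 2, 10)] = 1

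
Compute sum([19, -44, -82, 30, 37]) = -40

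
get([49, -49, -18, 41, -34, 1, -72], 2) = -18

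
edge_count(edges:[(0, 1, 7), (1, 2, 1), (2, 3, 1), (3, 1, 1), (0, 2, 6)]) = 5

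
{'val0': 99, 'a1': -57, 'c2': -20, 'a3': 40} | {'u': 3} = {'val0': 99, 'a1': -57, 'c2': -20, 'a3': 40, 'u': 3}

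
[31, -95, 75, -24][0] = 31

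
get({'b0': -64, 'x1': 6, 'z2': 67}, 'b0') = -64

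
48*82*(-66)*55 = -14287680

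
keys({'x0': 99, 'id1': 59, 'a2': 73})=['x0', 'id1', 'a2']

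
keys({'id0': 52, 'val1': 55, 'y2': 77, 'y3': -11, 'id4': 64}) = ['id0', 'val1', 'y2', 'y3', 'id4']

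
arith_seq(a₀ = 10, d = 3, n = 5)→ a_0 = 10 + 0*3 = 10
a_1 = 10 + 1*3 = 13
a_2 = 10 + 2*3 = 16
...
= [10, 13, 16, 19, 22]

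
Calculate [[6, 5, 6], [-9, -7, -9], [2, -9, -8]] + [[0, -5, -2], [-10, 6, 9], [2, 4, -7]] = [[6, 0, 4], [-19, -1, 0], [4, -5, -15]]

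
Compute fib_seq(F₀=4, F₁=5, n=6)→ [4, 5, 9, 14, 23, 37]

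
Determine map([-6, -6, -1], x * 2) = [-12, -12, -2]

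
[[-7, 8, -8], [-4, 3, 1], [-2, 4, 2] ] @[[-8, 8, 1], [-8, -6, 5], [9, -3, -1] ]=C[0][0] = (-7)*(-8) + (8)*(-8) + (-8)*(9) = -80
C[0][1] = (-7)*(8) + (8)*(-6) + (-8)*(-3) = -80
C[0][2] = (-7)*(1) + (8)*(5) + (-8)*(-1) = 41
C[1][0] = (-4)*(-8) + (3)*(-8) + (1)*(9) = 17
C[1][1] = (-4)*(8) + (3)*(-6) + (1)*(-3) = -53
C[1][2] = (-4)*(1) + (3)*(5) + (1)*(-1) = 10
... (3 more cells)
= [[-80, -80, 41], [17, -53, 10], [2, -46, 16]]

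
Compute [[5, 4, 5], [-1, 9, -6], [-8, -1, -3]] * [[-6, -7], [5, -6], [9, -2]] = [[35, -69], [-3, -35], [16, 68]]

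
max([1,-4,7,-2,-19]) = 7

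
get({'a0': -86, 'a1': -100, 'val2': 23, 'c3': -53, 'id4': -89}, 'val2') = 23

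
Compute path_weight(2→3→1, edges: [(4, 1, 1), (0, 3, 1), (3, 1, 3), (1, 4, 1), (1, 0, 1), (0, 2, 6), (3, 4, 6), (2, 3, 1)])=4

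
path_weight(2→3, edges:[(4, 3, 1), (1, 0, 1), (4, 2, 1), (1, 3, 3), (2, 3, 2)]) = 2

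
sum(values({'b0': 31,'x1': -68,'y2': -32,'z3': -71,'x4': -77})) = 31 + (-68) + (-32) + (-71) + (-77)
= -217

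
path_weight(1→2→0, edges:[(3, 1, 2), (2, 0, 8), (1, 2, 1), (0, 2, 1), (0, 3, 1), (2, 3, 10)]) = 9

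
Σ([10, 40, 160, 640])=850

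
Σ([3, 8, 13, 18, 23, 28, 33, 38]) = 3 + 8 + 13 + 18 + 23 + 28 + 33 + 38
= 164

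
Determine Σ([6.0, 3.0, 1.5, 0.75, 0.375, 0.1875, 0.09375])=6.0 + 3.0 + 1.5 + 0.75 + 0.375 + 0.1875 + 0.09375
= 11.90625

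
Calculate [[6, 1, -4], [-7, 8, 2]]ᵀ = [[6, -7], [1, 8], [-4, 2]]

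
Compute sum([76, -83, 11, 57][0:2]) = -7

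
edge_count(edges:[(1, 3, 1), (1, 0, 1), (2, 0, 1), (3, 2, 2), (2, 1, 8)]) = 5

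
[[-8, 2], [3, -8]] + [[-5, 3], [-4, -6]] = [[-13, 5], [-1, -14]]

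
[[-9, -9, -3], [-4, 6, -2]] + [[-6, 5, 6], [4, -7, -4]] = [[-15, -4, 3], [0, -1, -6]]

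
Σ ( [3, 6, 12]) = 21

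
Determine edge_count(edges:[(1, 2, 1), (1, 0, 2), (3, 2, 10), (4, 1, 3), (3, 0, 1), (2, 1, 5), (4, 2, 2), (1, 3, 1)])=8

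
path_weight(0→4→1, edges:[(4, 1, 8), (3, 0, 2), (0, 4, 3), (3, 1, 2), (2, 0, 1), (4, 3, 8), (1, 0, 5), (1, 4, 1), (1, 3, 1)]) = w(0→4)=3 + w(4→1)=8
= 11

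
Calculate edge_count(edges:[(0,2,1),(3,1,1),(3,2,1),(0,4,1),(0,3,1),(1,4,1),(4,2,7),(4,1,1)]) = 8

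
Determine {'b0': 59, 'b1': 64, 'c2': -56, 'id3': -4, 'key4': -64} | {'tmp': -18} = {'b0': 59, 'b1': 64, 'c2': -56, 'id3': -4, 'key4': -64, 'tmp': -18}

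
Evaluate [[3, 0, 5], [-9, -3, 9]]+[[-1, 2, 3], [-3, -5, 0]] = [[2, 2, 8], [-12, -8, 9]]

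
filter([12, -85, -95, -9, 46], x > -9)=[12, 46]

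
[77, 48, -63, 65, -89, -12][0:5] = [77, 48, -63, 65, -89]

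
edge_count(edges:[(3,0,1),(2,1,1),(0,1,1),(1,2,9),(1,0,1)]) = 5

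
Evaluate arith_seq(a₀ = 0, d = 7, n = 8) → [0, 7, 14, 21, 28, 35, 42, 49]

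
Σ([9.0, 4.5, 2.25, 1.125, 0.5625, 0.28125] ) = 9.0 + 4.5 + 2.25 + 1.125 + 0.5625 + 0.28125
= 17.71875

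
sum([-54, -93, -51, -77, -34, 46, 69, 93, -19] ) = -120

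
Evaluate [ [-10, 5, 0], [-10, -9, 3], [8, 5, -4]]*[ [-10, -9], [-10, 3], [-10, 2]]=[[50, 105], [160, 69], [-90, -65]]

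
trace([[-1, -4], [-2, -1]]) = diagonal: (-1) + (-1)
= -2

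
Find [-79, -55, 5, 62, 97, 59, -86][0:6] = [-79, -55, 5, 62, 97, 59]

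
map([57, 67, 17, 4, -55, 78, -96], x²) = [3249, 4489, 289, 16, 3025, 6084, 9216]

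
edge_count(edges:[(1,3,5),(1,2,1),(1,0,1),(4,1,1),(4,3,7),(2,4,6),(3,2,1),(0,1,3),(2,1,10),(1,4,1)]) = 10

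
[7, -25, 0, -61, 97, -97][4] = 97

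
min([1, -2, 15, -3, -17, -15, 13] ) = -17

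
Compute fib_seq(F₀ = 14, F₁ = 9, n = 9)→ [14, 9, 23, 32, 55, 87, 142, 229, 371]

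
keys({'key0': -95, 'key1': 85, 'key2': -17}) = ['key0', 'key1', 'key2']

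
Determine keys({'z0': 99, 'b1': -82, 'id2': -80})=['z0', 'b1', 'id2']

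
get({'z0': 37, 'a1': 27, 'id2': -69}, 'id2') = -69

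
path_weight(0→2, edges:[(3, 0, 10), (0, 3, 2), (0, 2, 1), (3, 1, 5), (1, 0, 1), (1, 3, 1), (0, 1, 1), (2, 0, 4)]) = 1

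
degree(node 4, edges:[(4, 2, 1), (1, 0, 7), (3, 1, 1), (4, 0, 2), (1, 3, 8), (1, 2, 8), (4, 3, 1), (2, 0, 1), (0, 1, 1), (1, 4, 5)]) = incident: (4,2), (4,0), (4,3), (1,4)
= 4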